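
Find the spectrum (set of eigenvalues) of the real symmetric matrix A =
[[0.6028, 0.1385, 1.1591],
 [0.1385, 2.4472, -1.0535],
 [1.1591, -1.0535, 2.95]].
sigma(A) ≈ {0, 2, 4}

A is real symmetric, so its spectrum consists of real eigenvalues. Expanding the characteristic polynomial of the displayed matrix gives
  det(λ I - A) = p(λ) = λ^3 + (-6)λ^2 + (8)λ + (0).
Solving p(λ) = 0 yields eigenvalues ≈ 0, 2, 4. (A is shown rounded to 4 decimals, so these recover the underlying integer eigenvalues to within that precision.)
Verification: the trace of A = 6 equals the sum of eigenvalues 6, and det(A) ≈ 0.0001 matches the eigenvalue product 0.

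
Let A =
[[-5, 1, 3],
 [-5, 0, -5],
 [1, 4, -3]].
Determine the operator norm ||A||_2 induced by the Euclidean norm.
||A||_2 ≈ 7.4748 (= sqrt(largest eigenvalue of A^T A))

||A||_2 = sigma_max(A) = sqrt(lambda_max(A^T A)). Form the symmetric matrix M = A^T A =
[[51, -1, 7],
 [-1, 17, -9],
 [7, -9, 43]].
Its characteristic polynomial (trace, sum of principal 2x2 minors, determinant of M give the coefficients) is
  p(λ) = det(λ I - M) = λ^3 - 111λ^2 + 3660λ - 32400.
No integer candidate from the rational root theorem (±divisors of 32400) is a root, so the roots are irrational. The cubic discriminant is Δ = 277938000 > 0, so there are three distinct real roots. p(14) = -172 and p(15) = 900 have opposite signs, so a root lies in (14, 15); Newton's method refines it to λ ≈ 14.1523. p(40) = 400 and p(41) = -10 have opposite signs, so a root lies in (40, 41); Newton's method refines it to λ ≈ 40.975. p(55) = -500 and p(56) = 80 have opposite signs, so a root lies in (55, 56); Newton's method refines it to λ ≈ 55.8728. Check (Vieta): the three roots sum to 111, matching tr M = 111.
So the eigenvalues of A^T A are ≈ 14.1523, 40.975, 55.8728 (all ≥ 0, as they must be for A^T A). The largest is λ_max ≈ 55.8728, hence ||A||_2 = sqrt(λ_max) ≈ 7.4748.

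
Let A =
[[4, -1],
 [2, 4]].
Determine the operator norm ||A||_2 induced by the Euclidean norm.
||A||_2 = sqrt((37 + sqrt(73))/2) ≈ 4.772 (= sqrt(largest eigenvalue of A^T A))

||A||_2 = sigma_max(A) = sqrt(lambda_max(A^T A)). Form the symmetric matrix M = A^T A =
[[20, 4],
 [4, 17]].
Its characteristic polynomial (trace, determinant of M give the coefficients) is
  p(λ) = det(λ I - M) = λ^2 - 37λ + 324.
For λ^2 - 37λ + 324 the discriminant is 73. It is nonnegative but not a perfect square, so the roots are real and irrational: λ = (37 ± sqrt(73))/2 ≈ 22.772, 14.228.
So the eigenvalues of A^T A are ≈ 14.228, 22.772 (all ≥ 0, as they must be for A^T A). The largest is λ_max = (37 + sqrt(73))/2 ≈ 22.772, hence ||A||_2 = sqrt(λ_max) = sqrt((37 + sqrt(73))/2) ≈ 4.772.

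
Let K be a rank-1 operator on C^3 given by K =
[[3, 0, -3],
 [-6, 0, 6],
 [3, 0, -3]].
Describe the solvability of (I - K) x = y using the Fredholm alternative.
(I - K) is invertible (det(I - K) = 1 ≠ 0), so for every y in C^3 the equation (I - K) x = y has a unique solution.

K has rank 1, so it is an outer product K = u v^T: every row of K is a multiple of one row vector. Reading off the entries, u = (-1, 2, -1) and v = (-3, 0, 3) (row i of K equals u_i·v^T). A rank-one matrix u v^T satisfies K u = u (v·u) and kills the (2)-dimensional subspace v^⊥, so its characteristic polynomial is lambda^2 (lambda - v·u) with v·u = tr K = 0. Hence the eigenvalues of I - K are 1 (multiplicity 2) and 1 - (0) = 1, so det(I - K) = 1. (Direct check: I - K =
[[-2, 0, 3],
 [6, 1, -6],
 [-3, 0, 4]]
has determinant 1.) The finite-dimensional Fredholm alternative says: either (I - K) is invertible, or ker(I - K) ≠ {0} and then range(I - K) = ker((I - K)^*)^⊥, with dim ker(I - K) = dim ker((I - K)^*). Since det(I - K) ≠ 0, 1 is not an eigenvalue of K and ker(I - K) = {0}, so we are in the first case: for every y there is a unique x = (I - K)^(-1) y. Explicitly, by the Sherman–Morrison formula, (I - u v^T)^(-1) = I + u v^T/(1 - v·u), i.e. (I - K)^(-1) = I + K.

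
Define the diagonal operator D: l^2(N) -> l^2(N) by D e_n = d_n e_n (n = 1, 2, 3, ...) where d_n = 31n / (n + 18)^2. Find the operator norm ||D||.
||D|| = 31/72 (attained at n = 18)

For D diagonal, ||D|| = sup_n |d_n|. Treat f(x) = 31x / (x + 18)^2 for real x > 0. By the quotient rule, f'(x) = 31(18 - x)/(x + 18)^3, which is positive for x < 18 and negative for x > 18. So f has a unique maximum at x = 18, and since 18 is a positive integer, the supremum over n ≥ 1 is attained at n = 18: d_18 = 31·18/(18 + 18)^2 = 31·18/1296 = 31/72. Hence ||D|| = 31/72.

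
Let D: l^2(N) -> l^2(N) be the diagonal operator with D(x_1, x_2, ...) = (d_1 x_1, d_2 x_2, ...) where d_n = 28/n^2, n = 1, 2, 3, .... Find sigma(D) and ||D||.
sigma(D) = {28/n^2 : n ≥ 1} ∪ {0}; ||D|| = 28

A bounded diagonal operator on l^2 with diagonal entries d_n has spectrum equal to the closure of {d_n : n ≥ 1}: every d_n is an eigenvalue (with eigenvector e_n), so {d_n} ⊂ sigma(D); the spectrum is closed, so its closure is too; and for lambda not in the closure, (D - lambda I) has bounded inverse (the diagonal entries 1/(d_n - lambda) are bounded). For our sequence d_n = 28/n^2, n = 1, 2, 3, ...:
  - {d_n} = {28/n^2 : n ≥ 1}; the only limit point is 0
  - closure = {28/n^2 : n ≥ 1} ∪ {0}
For the norm: a diagonal operator has ||D|| = sup_n |d_n|. Here d_n = 28/n^2 is positive and decreasing, so sup_n |d_n| = d_1 = 28. So ||D|| = 28.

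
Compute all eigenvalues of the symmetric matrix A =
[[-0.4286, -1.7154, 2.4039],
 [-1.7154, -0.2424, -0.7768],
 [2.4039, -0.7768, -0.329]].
sigma(A) ≈ {-3, -1, 3}

A is real symmetric, so its spectrum consists of real eigenvalues. Expanding the characteristic polynomial of the displayed matrix gives
  det(λ I - A) = p(λ) = λ^3 + (1)λ^2 + (-9)λ + (-9).
Solving p(λ) = 0 yields eigenvalues ≈ -3, -1, 3. (A is shown rounded to 4 decimals, so these recover the underlying integer eigenvalues to within that precision.)
Verification: the trace of A = -1 equals the sum of eigenvalues -1, and det(A) ≈ 8.9998 matches the eigenvalue product 9.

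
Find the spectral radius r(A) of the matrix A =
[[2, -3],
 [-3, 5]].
r(A) = (7 + sqrt(45))/2 ≈ 6.8541

The eigenvalues of A are the roots of its characteristic polynomial. With M = A (coefficients from the trace and determinant):
  p(λ) = det(λ I - M) = λ^2 - 7λ + 1.
For λ^2 - 7λ + 1 the discriminant is 45. It is nonnegative but not a perfect square, so the roots are real and irrational: λ = (7 ± sqrt(45))/2 ≈ 6.8541, 0.1459.
Thus the eigenvalues (to 4 decimals) are 6.8541 (modulus 6.8541); 0.1459 (modulus 0.1459). The spectral radius is the largest modulus: r(A) = (7 + sqrt(45))/2 ≈ 6.8541. (Cross-check: r(A) ≤ ||A||_2 ≈ 6.8541; equality holds whenever A is normal, though it can also hold for some non-normal A.)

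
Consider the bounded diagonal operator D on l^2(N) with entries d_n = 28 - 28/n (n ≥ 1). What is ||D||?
||D|| = 28

For a diagonal operator on l^2 with entries d_n, ||D|| = sup_n |d_n|. Here d_1 = 0, d_2 = 14, ..., and d_n = 28 - 28/n increases monotonically toward 28. All terms lie in [0, 28), so |d_n| = d_n and the supremum is the limit 28, which is not attained by any individual d_n. Hence ||D|| = 28.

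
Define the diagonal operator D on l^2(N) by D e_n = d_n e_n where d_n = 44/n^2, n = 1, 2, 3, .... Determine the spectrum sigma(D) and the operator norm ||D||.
sigma(D) = {44/n^2 : n ≥ 1} ∪ {0}; ||D|| = 44

A bounded diagonal operator on l^2 with diagonal entries d_n has spectrum equal to the closure of {d_n : n ≥ 1}: every d_n is an eigenvalue (with eigenvector e_n), so {d_n} ⊂ sigma(D); the spectrum is closed, so its closure is too; and for lambda not in the closure, (D - lambda I) has bounded inverse (the diagonal entries 1/(d_n - lambda) are bounded). For our sequence d_n = 44/n^2, n = 1, 2, 3, ...:
  - {d_n} = {44/n^2 : n ≥ 1}; the only limit point is 0
  - closure = {44/n^2 : n ≥ 1} ∪ {0}
For the norm: a diagonal operator has ||D|| = sup_n |d_n|. Here d_n = 44/n^2 is positive and decreasing, so sup_n |d_n| = d_1 = 44. So ||D|| = 44.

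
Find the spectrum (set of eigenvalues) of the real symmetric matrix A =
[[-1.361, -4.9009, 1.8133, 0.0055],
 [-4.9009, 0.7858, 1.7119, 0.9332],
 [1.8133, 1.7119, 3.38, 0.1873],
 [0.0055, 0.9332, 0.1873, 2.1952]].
sigma(A) ≈ {-6, 2, 4, 5}

A is real symmetric, so its spectrum consists of real eigenvalues. Expanding the characteristic polynomial of the displayed matrix gives
  det(λ I - A) = p(λ) = λ^4 + (-5)λ^3 + (-28)λ^2 + (188)λ + (-239.9981).
Solving p(λ) = 0 yields eigenvalues ≈ -6, 2, 4, 5. (A is shown rounded to 4 decimals, so these recover the underlying integer eigenvalues to within that precision.)
Verification: the trace of A = 5 equals the sum of eigenvalues 5, and det(A) ≈ -239.9981 matches the eigenvalue product -240.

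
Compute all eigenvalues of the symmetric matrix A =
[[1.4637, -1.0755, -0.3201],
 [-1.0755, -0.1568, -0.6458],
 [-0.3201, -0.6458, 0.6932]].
sigma(A) ≈ {-1, 1, 2}

A is real symmetric, so its spectrum consists of real eigenvalues. Expanding the characteristic polynomial of the displayed matrix gives
  det(λ I - A) = p(λ) = λ^3 + (-2)λ^2 + (-1)λ + (2).
Solving p(λ) = 0 yields eigenvalues ≈ -1, 1, 2. (A is shown rounded to 4 decimals, so these recover the underlying integer eigenvalues to within that precision.)
Verification: the trace of A = 2 equals the sum of eigenvalues 2, and det(A) ≈ -2.0000 matches the eigenvalue product -2.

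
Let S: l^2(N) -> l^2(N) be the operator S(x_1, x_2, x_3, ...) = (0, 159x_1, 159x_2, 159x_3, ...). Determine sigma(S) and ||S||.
sigma(S) = closed disk {z in C : |z| ≤ 159}; ||S|| = 159

Note S = 159·U where U is the unit right shift (U x)_k = x_{k-1} (with x_0 := 0); so ||S|| = 159||U|| and sigma(S) = 159·sigma(U). ||S x||^2 = sum_{k≥1} |159x_k|^2 = 25281||x||^2, so ||S|| = 159 and sigma(S) ⊂ {|z| ≤ 159}. For any |lambda| < 159, the equation (S - lambda I) x = 0 forces x_1 = 0, then 159x_k = lambda x_{k+1} ⇒ x = 0, so S has no eigenvalues. But (S - lambda I) is not surjective for |lambda| < 159: solving (S - lambda I) x = e_1 would require x_n proportional to (lambda/159)^(-n), which is not in l^2. So every |lambda| < 159 lies in the residual spectrum. The boundary |lambda| = 159 is in the approximate point spectrum (the spectrum is closed). Hence sigma(S) is the closed disk of radius 159.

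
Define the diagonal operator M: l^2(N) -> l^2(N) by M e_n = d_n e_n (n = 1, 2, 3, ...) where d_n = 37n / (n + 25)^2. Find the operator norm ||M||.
||M|| = 37/100 (attained at n = 25)

For M diagonal, ||M|| = sup_n |d_n|. Treat f(x) = 37x / (x + 25)^2 for real x > 0. By the quotient rule, f'(x) = 37(25 - x)/(x + 25)^3, which is positive for x < 25 and negative for x > 25. So f has a unique maximum at x = 25, and since 25 is a positive integer, the supremum over n ≥ 1 is attained at n = 25: d_25 = 37·25/(25 + 25)^2 = 37·25/2500 = 37/100. Hence ||M|| = 37/100.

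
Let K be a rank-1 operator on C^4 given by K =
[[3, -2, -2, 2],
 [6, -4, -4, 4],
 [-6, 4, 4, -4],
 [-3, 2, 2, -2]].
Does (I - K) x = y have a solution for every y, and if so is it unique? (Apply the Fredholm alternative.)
(I - K) is singular (det(I - K) = 0, i.e. 1 ∈ sigma(K)). (I - K) x = y is solvable iff y ⊥ ker((I - K)^*) = span{(3, -2, -2, 2)}, i.e. iff 3y_1 - 2y_2 - 2y_3 + 2y_4 = 0. When solvable, the solutions are x = y + c·(1, 2, -2, -1), c arbitrary (ker(I - K) = span{(1, 2, -2, -1)}, dimension 1).

K has rank 1, so it is an outer product K = u v^T: every row of K is a multiple of one row vector. Reading off the entries, u = (1, 2, -2, -1) and v = (3, -2, -2, 2) (row i of K equals u_i·v^T). A rank-one matrix u v^T satisfies K u = u (v·u) and kills the (3)-dimensional subspace v^⊥, so its characteristic polynomial is lambda^3 (lambda - v·u) with v·u = tr K = 1. Hence the eigenvalues of I - K are 1 (multiplicity 3) and 1 - (1) = 0, so det(I - K) = 0. (Direct check: I - K =
[[-2, 2, 2, -2],
 [-6, 5, 4, -4],
 [6, -4, -3, 4],
 [3, -2, -2, 3]]
has determinant 0.) So 1 is an eigenvalue of K and (I - K) is not invertible. The finite-dimensional Fredholm alternative says: either (I - K) is invertible, or ker(I - K) ≠ {0} and then range(I - K) = ker((I - K)^*)^⊥, with dim ker(I - K) = dim ker((I - K)^*). We are in the second case, so we need both kernels. Kernel of I - K: (I - K) u = u - u (v·u) = u - u = 0, so ker(I - K) = span{u} = span{(1, 2, -2, -1)} (it is exactly 1-dimensional because rank(I - K) = 3). Kernel of the adjoint: K is real, so (I - K)^* = I - K^T = I - v u^T, and (I - v u^T) v = v - v (u·v) = 0; hence ker((I - K)^*) = span{v} = span{(3, -2, -2, 2)}. Therefore (I - K) x = y is solvable iff <y, v> = 0, i.e. iff 3y_1 - 2y_2 - 2y_3 + 2y_4 = 0. When this holds, K y = u (v·y) = 0, so (I - K) y = y and x = y is a particular solution; the full solution set is the line x = y + c·u = y + c·(1, 2, -2, -1), c ∈ C.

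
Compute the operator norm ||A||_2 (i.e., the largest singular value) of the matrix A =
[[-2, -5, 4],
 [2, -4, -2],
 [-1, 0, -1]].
||A||_2 ≈ 6.9122 (= sqrt(largest eigenvalue of A^T A))

||A||_2 = sigma_max(A) = sqrt(lambda_max(A^T A)). Form the symmetric matrix M = A^T A =
[[9, 2, -11],
 [2, 41, -12],
 [-11, -12, 21]].
Its characteristic polynomial (trace, sum of principal 2x2 minors, determinant of M give the coefficients) is
  p(λ) = det(λ I - M) = λ^3 - 71λ^2 + 1150λ - 1936.
No integer candidate from the rational root theorem (±divisors of 1936) is a root, so the roots are irrational. The cubic discriminant is Δ = 555700324 > 0, so there are three distinct real roots. p(1) = -856 and p(2) = 88 have opposite signs, so a root lies in (1, 2); Newton's method refines it to λ ≈ 1.9005. p(21) = 164 and p(22) = -352 have opposite signs, so a root lies in (21, 22); Newton's method refines it to λ ≈ 21.3206. p(47) = -902 and p(48) = 272 have opposite signs, so a root lies in (47, 48); Newton's method refines it to λ ≈ 47.7788. Check (Vieta): the three roots sum to 71, matching tr M = 71.
So the eigenvalues of A^T A are ≈ 1.9005, 21.3206, 47.7788 (all ≥ 0, as they must be for A^T A). The largest is λ_max ≈ 47.7788, hence ||A||_2 = sqrt(λ_max) ≈ 6.9122.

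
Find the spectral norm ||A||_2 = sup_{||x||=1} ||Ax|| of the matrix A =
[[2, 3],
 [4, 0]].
||A||_2 = sqrt((29 + sqrt(265))/2) ≈ 4.7581 (= sqrt(largest eigenvalue of A^T A))

||A||_2 = sigma_max(A) = sqrt(lambda_max(A^T A)). Form the symmetric matrix M = A^T A =
[[20, 6],
 [6, 9]].
Its characteristic polynomial (trace, determinant of M give the coefficients) is
  p(λ) = det(λ I - M) = λ^2 - 29λ + 144.
For λ^2 - 29λ + 144 the discriminant is 265. It is nonnegative but not a perfect square, so the roots are real and irrational: λ = (29 ± sqrt(265))/2 ≈ 22.6394, 6.3606.
So the eigenvalues of A^T A are ≈ 6.3606, 22.6394 (all ≥ 0, as they must be for A^T A). The largest is λ_max = (29 + sqrt(265))/2 ≈ 22.6394, hence ||A||_2 = sqrt(λ_max) = sqrt((29 + sqrt(265))/2) ≈ 4.7581.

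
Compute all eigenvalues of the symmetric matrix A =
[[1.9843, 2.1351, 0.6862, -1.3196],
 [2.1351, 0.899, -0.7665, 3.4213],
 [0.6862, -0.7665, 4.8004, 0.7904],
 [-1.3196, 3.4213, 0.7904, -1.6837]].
sigma(A) ≈ {-5, 2, 4, 5}

A is real symmetric, so its spectrum consists of real eigenvalues. Expanding the characteristic polynomial of the displayed matrix gives
  det(λ I - A) = p(λ) = λ^4 + (-6)λ^3 + (-17)λ^2 + (150.004)λ + (-200.0067).
Solving p(λ) = 0 yields eigenvalues ≈ -5, 2, 4, 5. (A is shown rounded to 4 decimals, so these recover the underlying integer eigenvalues to within that precision.)
Verification: the trace of A = 6 equals the sum of eigenvalues 6, and det(A) ≈ -200.0067 matches the eigenvalue product -200.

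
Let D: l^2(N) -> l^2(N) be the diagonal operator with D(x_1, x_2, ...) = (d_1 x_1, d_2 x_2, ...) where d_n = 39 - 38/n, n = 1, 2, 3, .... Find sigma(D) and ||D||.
sigma(D) = {39 - 38/n : n ≥ 1} ∪ {39}; ||D|| = 39

A bounded diagonal operator on l^2 with diagonal entries d_n has spectrum equal to the closure of {d_n : n ≥ 1}: every d_n is an eigenvalue (with eigenvector e_n), so {d_n} ⊂ sigma(D); the spectrum is closed, so its closure is too; and for lambda not in the closure, (D - lambda I) has bounded inverse (the diagonal entries 1/(d_n - lambda) are bounded). For our sequence d_n = 39 - 38/n, n = 1, 2, 3, ...:
  - {d_n} = {39 - 38/n : n ≥ 1}; the only limit point is 39
  - closure = {39 - 38/n : n ≥ 1} ∪ {39}
For the norm: a diagonal operator has ||D|| = sup_n |d_n|. Here d_n = 39 - 38/n increases monotonically from d_1 = 1 toward 39, with all terms in [1, 39); so sup_n |d_n| = 39 (the supremum is the limit, not attained). So ||D|| = 39.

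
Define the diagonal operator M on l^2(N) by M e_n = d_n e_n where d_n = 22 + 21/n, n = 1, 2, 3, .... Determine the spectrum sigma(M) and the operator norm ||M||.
sigma(M) = {22 + 21/n : n ≥ 1} ∪ {22}; ||M|| = 43

A bounded diagonal operator on l^2 with diagonal entries d_n has spectrum equal to the closure of {d_n : n ≥ 1}: every d_n is an eigenvalue (with eigenvector e_n), so {d_n} ⊂ sigma(M); the spectrum is closed, so its closure is too; and for lambda not in the closure, (M - lambda I) has bounded inverse (the diagonal entries 1/(d_n - lambda) are bounded). For our sequence d_n = 22 + 21/n, n = 1, 2, 3, ...:
  - {d_n} = {22 + 21/n : n ≥ 1}; the only limit point is 22
  - closure = {22 + 21/n : n ≥ 1} ∪ {22}
For the norm: a diagonal operator has ||M|| = sup_n |d_n|. Here d_n = 22 + 21/n is positive and decreasing, so sup_n |d_n| = d_1 = 22 + 21 = 43. So ||M|| = 43.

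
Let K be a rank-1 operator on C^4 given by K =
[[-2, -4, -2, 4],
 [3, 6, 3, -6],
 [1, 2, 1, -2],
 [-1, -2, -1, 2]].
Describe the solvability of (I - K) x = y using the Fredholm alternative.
(I - K) is invertible (det(I - K) = -6 ≠ 0), so for every y in C^4 the equation (I - K) x = y has a unique solution.

K has rank 1, so it is an outer product K = u v^T: every row of K is a multiple of one row vector. Reading off the entries, u = (-2, 3, 1, -1) and v = (1, 2, 1, -2) (row i of K equals u_i·v^T). A rank-one matrix u v^T satisfies K u = u (v·u) and kills the (3)-dimensional subspace v^⊥, so its characteristic polynomial is lambda^3 (lambda - v·u) with v·u = tr K = 7. Hence the eigenvalues of I - K are 1 (multiplicity 3) and 1 - (7) = -6, so det(I - K) = -6. (Direct check: I - K =
[[3, 4, 2, -4],
 [-3, -5, -3, 6],
 [-1, -2, 0, 2],
 [1, 2, 1, -1]]
has determinant -6.) The finite-dimensional Fredholm alternative says: either (I - K) is invertible, or ker(I - K) ≠ {0} and then range(I - K) = ker((I - K)^*)^⊥, with dim ker(I - K) = dim ker((I - K)^*). Since det(I - K) ≠ 0, 1 is not an eigenvalue of K and ker(I - K) = {0}, so we are in the first case: for every y there is a unique x = (I - K)^(-1) y. Explicitly, by the Sherman–Morrison formula, (I - u v^T)^(-1) = I + u v^T/(1 - v·u), i.e. (I - K)^(-1) = I + K/(-6).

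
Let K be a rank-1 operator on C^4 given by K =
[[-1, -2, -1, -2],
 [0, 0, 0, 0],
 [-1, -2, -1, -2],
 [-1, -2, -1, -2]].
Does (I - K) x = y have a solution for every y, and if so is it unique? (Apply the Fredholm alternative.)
(I - K) is invertible (det(I - K) = 5 ≠ 0), so for every y in C^4 the equation (I - K) x = y has a unique solution.

K has rank 1, so it is an outer product K = u v^T: every row of K is a multiple of one row vector. Reading off the entries, u = (-1, 0, -1, -1) and v = (1, 2, 1, 2) (row i of K equals u_i·v^T). A rank-one matrix u v^T satisfies K u = u (v·u) and kills the (3)-dimensional subspace v^⊥, so its characteristic polynomial is lambda^3 (lambda - v·u) with v·u = tr K = -4. Hence the eigenvalues of I - K are 1 (multiplicity 3) and 1 - (-4) = 5, so det(I - K) = 5. (Direct check: I - K =
[[2, 2, 1, 2],
 [0, 1, 0, 0],
 [1, 2, 2, 2],
 [1, 2, 1, 3]]
has determinant 5.) The finite-dimensional Fredholm alternative says: either (I - K) is invertible, or ker(I - K) ≠ {0} and then range(I - K) = ker((I - K)^*)^⊥, with dim ker(I - K) = dim ker((I - K)^*). Since det(I - K) ≠ 0, 1 is not an eigenvalue of K and ker(I - K) = {0}, so we are in the first case: for every y there is a unique x = (I - K)^(-1) y. Explicitly, by the Sherman–Morrison formula, (I - u v^T)^(-1) = I + u v^T/(1 - v·u), i.e. (I - K)^(-1) = I + K/(5).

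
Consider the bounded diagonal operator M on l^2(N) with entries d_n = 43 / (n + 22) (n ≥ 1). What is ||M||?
||M|| = 43/23 (attained at n = 1)

For M diagonal, ||M|| = sup_n |d_n| = sup_n 43/(n + 22). This is positive and strictly decreasing in n, so the supremum is attained at n = 1: d_1 = 43/(1 + 22) = 43/23. Hence ||M|| = 43/23.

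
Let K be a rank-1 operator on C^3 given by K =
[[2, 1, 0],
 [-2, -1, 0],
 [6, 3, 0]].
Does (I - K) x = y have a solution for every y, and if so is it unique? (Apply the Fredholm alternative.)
(I - K) is singular (det(I - K) = 0, i.e. 1 ∈ sigma(K)). (I - K) x = y is solvable iff y ⊥ ker((I - K)^*) = span{(2, 1, 0)}, i.e. iff 2y_1 + y_2 = 0. When solvable, the solutions are x = y + c·(1, -1, 3), c arbitrary (ker(I - K) = span{(1, -1, 3)}, dimension 1).

K has rank 1, so it is an outer product K = u v^T: every row of K is a multiple of one row vector. Reading off the entries, u = (1, -1, 3) and v = (2, 1, 0) (row i of K equals u_i·v^T). A rank-one matrix u v^T satisfies K u = u (v·u) and kills the (2)-dimensional subspace v^⊥, so its characteristic polynomial is lambda^2 (lambda - v·u) with v·u = tr K = 1. Hence the eigenvalues of I - K are 1 (multiplicity 2) and 1 - (1) = 0, so det(I - K) = 0. (Direct check: I - K =
[[-1, -1, 0],
 [2, 2, 0],
 [-6, -3, 1]]
has determinant 0.) So 1 is an eigenvalue of K and (I - K) is not invertible. The finite-dimensional Fredholm alternative says: either (I - K) is invertible, or ker(I - K) ≠ {0} and then range(I - K) = ker((I - K)^*)^⊥, with dim ker(I - K) = dim ker((I - K)^*). We are in the second case, so we need both kernels. Kernel of I - K: (I - K) u = u - u (v·u) = u - u = 0, so ker(I - K) = span{u} = span{(1, -1, 3)} (it is exactly 1-dimensional because rank(I - K) = 2). Kernel of the adjoint: K is real, so (I - K)^* = I - K^T = I - v u^T, and (I - v u^T) v = v - v (u·v) = 0; hence ker((I - K)^*) = span{v} = span{(2, 1, 0)}. Therefore (I - K) x = y is solvable iff <y, v> = 0, i.e. iff 2y_1 + y_2 = 0. When this holds, K y = u (v·y) = 0, so (I - K) y = y and x = y is a particular solution; the full solution set is the line x = y + c·u = y + c·(1, -1, 3), c ∈ C.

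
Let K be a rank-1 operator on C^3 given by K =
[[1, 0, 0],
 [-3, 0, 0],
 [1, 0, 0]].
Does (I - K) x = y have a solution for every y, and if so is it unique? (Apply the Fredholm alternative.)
(I - K) is singular (det(I - K) = 0, i.e. 1 ∈ sigma(K)). (I - K) x = y is solvable iff y ⊥ ker((I - K)^*) = span{(1, 0, 0)}, i.e. iff y_1 = 0. When solvable, the solutions are x = y + c·(1, -3, 1), c arbitrary (ker(I - K) = span{(1, -3, 1)}, dimension 1).

K has rank 1, so it is an outer product K = u v^T: every row of K is a multiple of one row vector. Reading off the entries, u = (1, -3, 1) and v = (1, 0, 0) (row i of K equals u_i·v^T). A rank-one matrix u v^T satisfies K u = u (v·u) and kills the (2)-dimensional subspace v^⊥, so its characteristic polynomial is lambda^2 (lambda - v·u) with v·u = tr K = 1. Hence the eigenvalues of I - K are 1 (multiplicity 2) and 1 - (1) = 0, so det(I - K) = 0. (Direct check: I - K =
[[0, 0, 0],
 [3, 1, 0],
 [-1, 0, 1]]
has determinant 0.) So 1 is an eigenvalue of K and (I - K) is not invertible. The finite-dimensional Fredholm alternative says: either (I - K) is invertible, or ker(I - K) ≠ {0} and then range(I - K) = ker((I - K)^*)^⊥, with dim ker(I - K) = dim ker((I - K)^*). We are in the second case, so we need both kernels. Kernel of I - K: (I - K) u = u - u (v·u) = u - u = 0, so ker(I - K) = span{u} = span{(1, -3, 1)} (it is exactly 1-dimensional because rank(I - K) = 2). Kernel of the adjoint: K is real, so (I - K)^* = I - K^T = I - v u^T, and (I - v u^T) v = v - v (u·v) = 0; hence ker((I - K)^*) = span{v} = span{(1, 0, 0)}. Therefore (I - K) x = y is solvable iff <y, v> = 0, i.e. iff y_1 = 0. When this holds, K y = u (v·y) = 0, so (I - K) y = y and x = y is a particular solution; the full solution set is the line x = y + c·u = y + c·(1, -3, 1), c ∈ C.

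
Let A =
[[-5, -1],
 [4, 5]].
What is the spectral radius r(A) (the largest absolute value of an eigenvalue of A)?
r(A) = sqrt(84)/2 ≈ 4.5826

The eigenvalues of A are the roots of its characteristic polynomial. With M = A (coefficients from the trace and determinant):
  p(λ) = det(λ I - M) = λ^2 - 21.
For λ^2 - 21 the discriminant is 84. It is nonnegative but not a perfect square, so the roots are real and irrational: λ = ± sqrt(84)/2 ≈ 4.5826, -4.5826.
Thus the eigenvalues (to 4 decimals) are 4.5826 (modulus 4.5826); -4.5826 (modulus 4.5826). The spectral radius is the largest modulus: r(A) = sqrt(84)/2 ≈ 4.5826. (Cross-check: r(A) ≤ ||A||_2 ≈ 7.7202; equality holds whenever A is normal, though it can also hold for some non-normal A.)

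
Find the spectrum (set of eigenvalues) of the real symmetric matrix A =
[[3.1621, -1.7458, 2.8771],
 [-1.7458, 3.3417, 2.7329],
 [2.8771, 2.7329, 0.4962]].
sigma(A) ≈ {-3, 5} (5 with multiplicity 2)

A is real symmetric, so its spectrum consists of real eigenvalues. Expanding the characteristic polynomial of the displayed matrix gives
  det(λ I - A) = p(λ) = λ^3 + (-7)λ^2 + (-5)λ + (75.0014).
Solving p(λ) = 0 yields eigenvalues ≈ -3, 5, 5. (A is shown rounded to 4 decimals, so these recover the underlying integer eigenvalues to within that precision.)
Verification: the trace of A = 7 equals the sum of eigenvalues 7, and det(A) ≈ -75.0014 matches the eigenvalue product -75.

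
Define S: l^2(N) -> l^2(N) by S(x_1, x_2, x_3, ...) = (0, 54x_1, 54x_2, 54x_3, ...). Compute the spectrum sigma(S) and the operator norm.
sigma(S) = closed disk {z in C : |z| ≤ 54}; ||S|| = 54

Note S = 54·U where U is the unit right shift (U x)_k = x_{k-1} (with x_0 := 0); so ||S|| = 54||U|| and sigma(S) = 54·sigma(U). ||S x||^2 = sum_{k≥1} |54x_k|^2 = 2916||x||^2, so ||S|| = 54 and sigma(S) ⊂ {|z| ≤ 54}. For any |lambda| < 54, the equation (S - lambda I) x = 0 forces x_1 = 0, then 54x_k = lambda x_{k+1} ⇒ x = 0, so S has no eigenvalues. But (S - lambda I) is not surjective for |lambda| < 54: solving (S - lambda I) x = e_1 would require x_n proportional to (lambda/54)^(-n), which is not in l^2. So every |lambda| < 54 lies in the residual spectrum. The boundary |lambda| = 54 is in the approximate point spectrum (the spectrum is closed). Hence sigma(S) is the closed disk of radius 54.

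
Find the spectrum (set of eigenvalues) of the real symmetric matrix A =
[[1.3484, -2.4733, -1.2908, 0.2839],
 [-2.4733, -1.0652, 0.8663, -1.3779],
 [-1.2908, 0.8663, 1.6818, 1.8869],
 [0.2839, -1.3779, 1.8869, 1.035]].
sigma(A) ≈ {-3, -1, 3, 4}

A is real symmetric, so its spectrum consists of real eigenvalues. Expanding the characteristic polynomial of the displayed matrix gives
  det(λ I - A) = p(λ) = λ^4 + (-3)λ^3 + (-13)λ^2 + (27)λ + (35.9976).
Solving p(λ) = 0 yields eigenvalues ≈ -3, -1, 3, 4. (A is shown rounded to 4 decimals, so these recover the underlying integer eigenvalues to within that precision.)
Verification: the trace of A = 3 equals the sum of eigenvalues 3, and det(A) ≈ 35.9976 matches the eigenvalue product 36.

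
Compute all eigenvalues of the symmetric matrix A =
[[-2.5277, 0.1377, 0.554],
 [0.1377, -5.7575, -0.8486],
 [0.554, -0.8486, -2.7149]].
sigma(A) ≈ {-6, -3, -2}

A is real symmetric, so its spectrum consists of real eigenvalues. Expanding the characteristic polynomial of the displayed matrix gives
  det(λ I - A) = p(λ) = λ^3 + (11)λ^2 + (36)λ + (36.0012).
Solving p(λ) = 0 yields eigenvalues ≈ -6, -3, -2. (A is shown rounded to 4 decimals, so these recover the underlying integer eigenvalues to within that precision.)
Verification: the trace of A = -11 equals the sum of eigenvalues -11, and det(A) ≈ -36.0012 matches the eigenvalue product -36.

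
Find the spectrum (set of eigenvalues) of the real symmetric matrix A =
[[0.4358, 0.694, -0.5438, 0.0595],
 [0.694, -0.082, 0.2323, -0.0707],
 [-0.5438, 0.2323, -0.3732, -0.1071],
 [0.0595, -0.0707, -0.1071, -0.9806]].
sigma(A) ≈ {-1, 0, 1} (-1 with multiplicity 2)

A is real symmetric, so its spectrum consists of real eigenvalues. Expanding the characteristic polynomial of the displayed matrix gives
  det(λ I - A) = p(λ) = λ^4 + (1)λ^3 + (-1)λ^2 + (-1)λ + (0).
Solving p(λ) = 0 yields eigenvalues ≈ -1, -1, 0, 1. (A is shown rounded to 4 decimals, so these recover the underlying integer eigenvalues to within that precision.)
Verification: the trace of A = -1 equals the sum of eigenvalues -1, and det(A) ≈ 0.0000 matches the eigenvalue product 0.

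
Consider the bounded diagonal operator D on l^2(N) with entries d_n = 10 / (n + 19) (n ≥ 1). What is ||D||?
||D|| = 1/2 (attained at n = 1)

For D diagonal, ||D|| = sup_n |d_n| = sup_n 10/(n + 19). This is positive and strictly decreasing in n, so the supremum is attained at n = 1: d_1 = 10/(1 + 19) = 1/2. Hence ||D|| = 1/2.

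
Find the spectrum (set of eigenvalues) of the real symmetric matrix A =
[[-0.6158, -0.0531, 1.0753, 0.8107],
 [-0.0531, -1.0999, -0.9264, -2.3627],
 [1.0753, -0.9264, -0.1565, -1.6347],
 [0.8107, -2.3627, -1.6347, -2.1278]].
sigma(A) ≈ {-5, -1, 1} (1 with multiplicity 2)

A is real symmetric, so its spectrum consists of real eigenvalues. Expanding the characteristic polynomial of the displayed matrix gives
  det(λ I - A) = p(λ) = λ^4 + (4)λ^3 + (-6)λ^2 + (-4)λ + (5).
Solving p(λ) = 0 yields eigenvalues ≈ -5, -1, 1, 1. (A is shown rounded to 4 decimals, so these recover the underlying integer eigenvalues to within that precision.)
Verification: the trace of A = -4 equals the sum of eigenvalues -4, and det(A) ≈ 4.9991 matches the eigenvalue product 5.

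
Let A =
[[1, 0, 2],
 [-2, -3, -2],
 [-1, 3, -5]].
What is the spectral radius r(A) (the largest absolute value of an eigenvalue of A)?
r(A) ≈ 4.0399

The eigenvalues of A are the roots of its characteristic polynomial. With M = A (coefficients from the trace, the sum of principal 2x2 minors, and det A):
  p(λ) = det(λ I - M) = λ^3 + 7λ^2 + 15λ - 3.
No integer candidate from the rational root theorem (±divisors of 3) is a root, so the roots are irrational. The cubic discriminant is Δ = -4272 < 0, so there is one real root and a complex-conjugate pair. p(0) = -3 and p(1) = 20 have opposite signs, so a root lies in (0, 1); Newton's method refines it to λ ≈ 0.1838. Dividing out (λ - (0.1838)) leaves approximately λ^2 + 7.1838λ + 16.3205. For λ^2 + 7.1838λ + 16.3205 the discriminant is -13.6748. It is negative, so the remaining roots are the complex-conjugate pair λ ≈ -3.5919 ± 1.849i. Their product equals the constant term, so |λ|^2 ≈ 16.3205 and |λ| ≈ 4.0399.
Thus the eigenvalues (to 4 decimals) are 0.1838 (modulus 0.1838); -3.5919 ± 1.849i (modulus 4.0399). The spectral radius is the largest modulus: r(A) ≈ 4.0399. (Cross-check: r(A) ≤ ||A||_2 ≈ 6.2938; equality holds whenever A is normal, though it can also hold for some non-normal A.)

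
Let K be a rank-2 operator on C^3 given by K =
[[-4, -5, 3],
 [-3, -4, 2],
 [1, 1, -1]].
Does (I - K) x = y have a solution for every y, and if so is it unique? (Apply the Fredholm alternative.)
(I - K) is invertible (det(I - K) = 14 ≠ 0), so for every y in C^3 the equation (I - K) x = y has a unique solution.

K has rank 2 and factors as K = U V^T = u1 v1^T + u2 v2^T with u1 = (2, 1, -1), v1 = (-1, -1, 1), u2 = (1, 1, 0), v2 = (-2, -3, 1) (multiplying out reproduces the displayed K). The nonzero eigenvalues of U V^T coincide with those of the 2 x 2 matrix G = V^T U = [[v1·u1, v1·u2], [v2·u1, v2·u2]] = [[-4, -2], [-8, -5]], and by the Sylvester determinant identity det(I_3 - U V^T) = det(I_2 - V^T U) = det([[5, 2], [8, 6]]) = (5)(6) - (2)(8) = 14. (Direct check: I - K =
[[5, 5, -3],
 [3, 5, -2],
 [-1, -1, 2]]
has determinant 14.) The finite-dimensional Fredholm alternative says: either (I - K) is invertible, or ker(I - K) ≠ {0} and then range(I - K) = ker((I - K)^*)^⊥, with dim ker(I - K) = dim ker((I - K)^*). Since det(I - K) ≠ 0, 1 is not an eigenvalue of K and ker(I - K) = {0}, so we are in the first case: for every y there is a unique x = (I - K)^(-1) y. (Explicitly, by the Woodbury identity, (I - U V^T)^(-1) = I + U (I_2 - G)^(-1) V^T.)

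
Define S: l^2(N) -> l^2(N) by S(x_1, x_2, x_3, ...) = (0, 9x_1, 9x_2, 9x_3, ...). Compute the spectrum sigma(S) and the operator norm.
sigma(S) = closed disk {z in C : |z| ≤ 9}; ||S|| = 9

Note S = 9·U where U is the unit right shift (U x)_k = x_{k-1} (with x_0 := 0); so ||S|| = 9||U|| and sigma(S) = 9·sigma(U). ||S x||^2 = sum_{k≥1} |9x_k|^2 = 81||x||^2, so ||S|| = 9 and sigma(S) ⊂ {|z| ≤ 9}. For any |lambda| < 9, the equation (S - lambda I) x = 0 forces x_1 = 0, then 9x_k = lambda x_{k+1} ⇒ x = 0, so S has no eigenvalues. But (S - lambda I) is not surjective for |lambda| < 9: solving (S - lambda I) x = e_1 would require x_n proportional to (lambda/9)^(-n), which is not in l^2. So every |lambda| < 9 lies in the residual spectrum. The boundary |lambda| = 9 is in the approximate point spectrum (the spectrum is closed). Hence sigma(S) is the closed disk of radius 9.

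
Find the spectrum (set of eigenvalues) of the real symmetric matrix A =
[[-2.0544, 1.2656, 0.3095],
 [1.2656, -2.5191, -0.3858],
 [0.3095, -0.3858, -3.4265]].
sigma(A) ≈ {-4, -3, -1}

A is real symmetric, so its spectrum consists of real eigenvalues. Expanding the characteristic polynomial of the displayed matrix gives
  det(λ I - A) = p(λ) = λ^3 + (8)λ^2 + (19)λ + (12).
Solving p(λ) = 0 yields eigenvalues ≈ -4, -3, -1. (A is shown rounded to 4 decimals, so these recover the underlying integer eigenvalues to within that precision.)
Verification: the trace of A = -8 equals the sum of eigenvalues -8, and det(A) ≈ -11.9997 matches the eigenvalue product -12.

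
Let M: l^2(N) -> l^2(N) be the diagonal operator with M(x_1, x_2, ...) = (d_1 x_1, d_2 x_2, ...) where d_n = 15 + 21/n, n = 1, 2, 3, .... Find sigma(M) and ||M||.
sigma(M) = {15 + 21/n : n ≥ 1} ∪ {15}; ||M|| = 36

A bounded diagonal operator on l^2 with diagonal entries d_n has spectrum equal to the closure of {d_n : n ≥ 1}: every d_n is an eigenvalue (with eigenvector e_n), so {d_n} ⊂ sigma(M); the spectrum is closed, so its closure is too; and for lambda not in the closure, (M - lambda I) has bounded inverse (the diagonal entries 1/(d_n - lambda) are bounded). For our sequence d_n = 15 + 21/n, n = 1, 2, 3, ...:
  - {d_n} = {15 + 21/n : n ≥ 1}; the only limit point is 15
  - closure = {15 + 21/n : n ≥ 1} ∪ {15}
For the norm: a diagonal operator has ||M|| = sup_n |d_n|. Here d_n = 15 + 21/n is positive and decreasing, so sup_n |d_n| = d_1 = 15 + 21 = 36. So ||M|| = 36.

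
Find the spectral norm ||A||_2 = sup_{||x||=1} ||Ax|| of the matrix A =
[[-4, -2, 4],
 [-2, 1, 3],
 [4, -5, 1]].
||A||_2 ≈ 7.1738 (= sqrt(largest eigenvalue of A^T A))

||A||_2 = sigma_max(A) = sqrt(lambda_max(A^T A)). Form the symmetric matrix M = A^T A =
[[36, -14, -18],
 [-14, 30, -10],
 [-18, -10, 26]].
Its characteristic polynomial (trace, sum of principal 2x2 minors, determinant of M give the coefficients) is
  p(λ) = det(λ I - M) = λ^3 - 92λ^2 + 2176λ - 4624.
No integer candidate from the rational root theorem (±divisors of 4624) is a root, so the roots are irrational. The cubic discriminant is Δ = 546075904 > 0, so there are three distinct real roots. p(2) = -632 and p(3) = 1103 have opposite signs, so a root lies in (2, 3); Newton's method refines it to λ ≈ 2.3531. p(38) = 88 and p(39) = -373 have opposite signs, so a root lies in (38, 39); Newton's method refines it to λ ≈ 38.1834. p(51) = -289 and p(52) = 368 have opposite signs, so a root lies in (51, 52); Newton's method refines it to λ ≈ 51.4635. Check (Vieta): the three roots sum to 92, matching tr M = 92.
So the eigenvalues of A^T A are ≈ 2.3531, 38.1834, 51.4635 (all ≥ 0, as they must be for A^T A). The largest is λ_max ≈ 51.4635, hence ||A||_2 = sqrt(λ_max) ≈ 7.1738.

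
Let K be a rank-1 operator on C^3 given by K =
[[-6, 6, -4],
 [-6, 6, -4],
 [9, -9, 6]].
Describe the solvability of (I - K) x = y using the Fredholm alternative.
(I - K) is invertible (det(I - K) = -5 ≠ 0), so for every y in C^3 the equation (I - K) x = y has a unique solution.

K has rank 1, so it is an outer product K = u v^T: every row of K is a multiple of one row vector. Reading off the entries, u = (-2, -2, 3) and v = (3, -3, 2) (row i of K equals u_i·v^T). A rank-one matrix u v^T satisfies K u = u (v·u) and kills the (2)-dimensional subspace v^⊥, so its characteristic polynomial is lambda^2 (lambda - v·u) with v·u = tr K = 6. Hence the eigenvalues of I - K are 1 (multiplicity 2) and 1 - (6) = -5, so det(I - K) = -5. (Direct check: I - K =
[[7, -6, 4],
 [6, -5, 4],
 [-9, 9, -5]]
has determinant -5.) The finite-dimensional Fredholm alternative says: either (I - K) is invertible, or ker(I - K) ≠ {0} and then range(I - K) = ker((I - K)^*)^⊥, with dim ker(I - K) = dim ker((I - K)^*). Since det(I - K) ≠ 0, 1 is not an eigenvalue of K and ker(I - K) = {0}, so we are in the first case: for every y there is a unique x = (I - K)^(-1) y. Explicitly, by the Sherman–Morrison formula, (I - u v^T)^(-1) = I + u v^T/(1 - v·u), i.e. (I - K)^(-1) = I + K/(-5).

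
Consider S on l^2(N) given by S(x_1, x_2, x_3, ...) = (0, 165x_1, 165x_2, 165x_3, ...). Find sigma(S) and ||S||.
sigma(S) = closed disk {z in C : |z| ≤ 165}; ||S|| = 165

Note S = 165·U where U is the unit right shift (U x)_k = x_{k-1} (with x_0 := 0); so ||S|| = 165||U|| and sigma(S) = 165·sigma(U). ||S x||^2 = sum_{k≥1} |165x_k|^2 = 27225||x||^2, so ||S|| = 165 and sigma(S) ⊂ {|z| ≤ 165}. For any |lambda| < 165, the equation (S - lambda I) x = 0 forces x_1 = 0, then 165x_k = lambda x_{k+1} ⇒ x = 0, so S has no eigenvalues. But (S - lambda I) is not surjective for |lambda| < 165: solving (S - lambda I) x = e_1 would require x_n proportional to (lambda/165)^(-n), which is not in l^2. So every |lambda| < 165 lies in the residual spectrum. The boundary |lambda| = 165 is in the approximate point spectrum (the spectrum is closed). Hence sigma(S) is the closed disk of radius 165.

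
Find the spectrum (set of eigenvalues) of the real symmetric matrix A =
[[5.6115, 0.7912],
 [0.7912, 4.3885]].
sigma(A) ≈ {4, 6}

A is real symmetric, so its spectrum consists of real eigenvalues. Expanding the characteristic polynomial of the displayed matrix gives
  det(λ I - A) = p(λ) = λ^2 + (-10)λ + (24).
Solving p(λ) = 0 yields eigenvalues ≈ 4, 6. (A is shown rounded to 4 decimals, so these recover the underlying integer eigenvalues to within that precision.)
Verification: the trace of A = 10 equals the sum of eigenvalues 10, and det(A) ≈ 24.0001 matches the eigenvalue product 24.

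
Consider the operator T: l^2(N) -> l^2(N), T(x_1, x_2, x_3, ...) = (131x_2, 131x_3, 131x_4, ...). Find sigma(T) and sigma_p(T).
sigma(T) = closed disk {z in C : |z| ≤ 131}; sigma_p(T) = open disk {z in C : |z| < 131}

Note T = 131·V where V is the unit left shift (V x)_k = x_{k+1}; so sigma(T) = 131·sigma(V) and ||T|| = 131||V||. ||T x||^2 = 17161sum_{k≥2} |x_k|^2 ≤ 17161||x||^2, with equality on {x : x_1 = 0}, so ||T|| = 131. For any lambda with |lambda| < 131, set r = lambda/131 (|r| < 1); the vector x = (1, r, r^2, ...) is in l^2 and satisfies T x = 131(r, r^2, ...) = lambda x, so lambda is an eigenvalue. On the boundary |lambda| = 131 the geometric series diverges, so no l^2 eigenvector exists, but these lambda lie in the approximate point spectrum. Hence sigma(T) is the closed disk of radius 131 and sigma_p(T) is the open disk.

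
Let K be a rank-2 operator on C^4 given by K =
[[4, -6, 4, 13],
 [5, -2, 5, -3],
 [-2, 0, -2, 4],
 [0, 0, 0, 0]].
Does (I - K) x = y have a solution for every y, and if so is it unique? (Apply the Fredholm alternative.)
(I - K) is invertible (det(I - K) = 27 ≠ 0), so for every y in C^4 the equation (I - K) x = y has a unique solution.

K has rank 2 and factors as K = U V^T = u1 v1^T + u2 v2^T with u1 = (3, 1, 0, 0), v1 = (2, -2, 2, 3), u2 = (2, -3, 2, 0), v2 = (-1, 0, -1, 2) (multiplying out reproduces the displayed K). The nonzero eigenvalues of U V^T coincide with those of the 2 x 2 matrix G = V^T U = [[v1·u1, v1·u2], [v2·u1, v2·u2]] = [[4, 14], [-3, -4]], and by the Sylvester determinant identity det(I_4 - U V^T) = det(I_2 - V^T U) = det([[-3, -14], [3, 5]]) = (-3)(5) - (-14)(3) = 27. (Direct check: I - K =
[[-3, 6, -4, -13],
 [-5, 3, -5, 3],
 [2, 0, 3, -4],
 [0, 0, 0, 1]]
has determinant 27.) The finite-dimensional Fredholm alternative says: either (I - K) is invertible, or ker(I - K) ≠ {0} and then range(I - K) = ker((I - K)^*)^⊥, with dim ker(I - K) = dim ker((I - K)^*). Since det(I - K) ≠ 0, 1 is not an eigenvalue of K and ker(I - K) = {0}, so we are in the first case: for every y there is a unique x = (I - K)^(-1) y. (Explicitly, by the Woodbury identity, (I - U V^T)^(-1) = I + U (I_2 - G)^(-1) V^T.)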